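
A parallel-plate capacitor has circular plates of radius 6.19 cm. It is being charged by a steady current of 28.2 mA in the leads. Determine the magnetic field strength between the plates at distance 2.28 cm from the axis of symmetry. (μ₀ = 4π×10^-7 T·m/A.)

By continuity the displacement current in the gap matches the conduction current: I_d = 0.0282 A.
An Ampèrian loop of radius r encloses a fraction (r/R)² of I_d. Then B·2πr = μ₀ I_d (r/R)², giving B = μ₀ I_d r/(2πR²) = 3.36×10^-8 T.

3.36×10^-8 T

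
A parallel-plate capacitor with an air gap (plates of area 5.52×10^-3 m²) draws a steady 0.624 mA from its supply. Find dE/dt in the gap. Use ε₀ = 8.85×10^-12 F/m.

1.28×10^10 V/(m·s)

The displacement current between the plates equals the conduction current, I_d = 0.624 mA.
Then dE/dt = I_d/(ε₀A) = 1.28×10^10 V/(m·s).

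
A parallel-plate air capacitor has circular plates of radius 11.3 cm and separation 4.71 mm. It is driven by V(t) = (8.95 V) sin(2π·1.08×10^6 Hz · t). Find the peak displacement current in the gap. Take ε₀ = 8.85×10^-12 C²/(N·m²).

(dE/dt)_max = V₀ω/d = 1.289×10^10 V/(m·s); ω = 2πf = 6.786×10^6 rad/s.
I_d,max = ε₀ A (dE/dt)_max = (8.85×10^-12)(0.04011)(1.289×10^10) = 4.58×10^-3 A.

4.58×10^-3 A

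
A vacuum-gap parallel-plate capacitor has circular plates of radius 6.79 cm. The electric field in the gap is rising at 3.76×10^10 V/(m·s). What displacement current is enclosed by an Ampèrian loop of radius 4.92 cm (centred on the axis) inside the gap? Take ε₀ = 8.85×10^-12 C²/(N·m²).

2.53×10^-3 A

Through the whole plate area (πR² = 0.01448 m²), I_d = ε₀ πR² dE/dt = 4.818×10^-3 A.
Through an area πr² the displacement current is I_d·(πr²/πR²) = I_d (r/R)² = 2.53×10^-3 A.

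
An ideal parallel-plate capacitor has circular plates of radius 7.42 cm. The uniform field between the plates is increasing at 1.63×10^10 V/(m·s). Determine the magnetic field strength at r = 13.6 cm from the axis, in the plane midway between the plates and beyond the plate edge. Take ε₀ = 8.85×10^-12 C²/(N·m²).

Total displacement current: I_d = ε₀(πR²)(dE/dt) = (8.85×10^-12)(0.01730)(1.63×10^10) = 2.496×10^-3 A.
Outside the plates the loop encloses all of I_d, so B·2πr = μ₀ I_d and B = 3.67×10^-9 T.

3.67×10^-9 T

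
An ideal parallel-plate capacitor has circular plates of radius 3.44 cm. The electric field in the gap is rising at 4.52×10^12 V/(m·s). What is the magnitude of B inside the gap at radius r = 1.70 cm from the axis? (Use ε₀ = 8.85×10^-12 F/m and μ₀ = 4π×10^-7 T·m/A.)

Through the whole plate area (πR² = 3.718×10^-3 m²), I_d = ε₀ πR² dE/dt = 0.1487 A.
An Ampèrian loop of radius r encloses a fraction (r/R)² of I_d. Then B·2πr = μ₀ I_d (r/R)², giving B = μ₀ I_d r/(2πR²) = 4.27×10^-7 T.

4.27×10^-7 T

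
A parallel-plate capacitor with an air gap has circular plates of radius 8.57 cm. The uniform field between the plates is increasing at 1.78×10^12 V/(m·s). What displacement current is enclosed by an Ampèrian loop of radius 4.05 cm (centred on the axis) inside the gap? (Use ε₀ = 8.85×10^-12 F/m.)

I_d = ε₀ dΦ_E/dt = ε₀ πR² (dE/dt) = (8.85×10^-12)(0.02307)(1.78×10^12) = 0.3634 A through the full plate area.
Through an area πr² the displacement current is I_d·(πr²/πR²) = I_d (r/R)² = 0.0812 A.

0.0812 A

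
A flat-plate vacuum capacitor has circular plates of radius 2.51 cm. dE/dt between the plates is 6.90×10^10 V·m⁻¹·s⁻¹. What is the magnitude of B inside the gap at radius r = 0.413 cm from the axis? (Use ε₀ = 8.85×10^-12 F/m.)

I_d = ε₀ dΦ_E/dt = ε₀ πR² (dE/dt) = (8.85×10^-12)(1.979×10^-3)(6.90×10^10) = 1.208×10^-3 A through the full plate area.
∮B·dl = μ₀ I_d,enc with I_d,enc = I_d r²/R² = 3.271×10^-5 A; so B = μ₀ I_d,enc/(2πr) = 1.58×10^-9 T.

1.58×10^-9 T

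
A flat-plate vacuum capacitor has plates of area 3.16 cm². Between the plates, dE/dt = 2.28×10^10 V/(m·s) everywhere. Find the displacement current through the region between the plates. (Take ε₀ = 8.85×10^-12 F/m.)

6.38×10^-5 A

The displacement current is ε₀ times dΦ_E/dt = ε₀ A dE/dt = (8.85×10^-12)(3.16×10^-4)(2.28×10^10) = 6.38×10^-5 A.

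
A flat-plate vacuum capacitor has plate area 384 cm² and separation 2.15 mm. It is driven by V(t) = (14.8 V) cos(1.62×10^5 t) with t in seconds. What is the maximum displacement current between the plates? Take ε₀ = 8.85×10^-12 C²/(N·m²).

3.79×10^-4 A

(dE/dt)_max = V₀ω/d = 1.115×10^9 V/(m·s); ω = 1.62×10^5 rad/s.
I_d,max = ε₀ A (dE/dt)_max = (8.85×10^-12)(0.0384)(1.115×10^9) = 3.79×10^-4 A.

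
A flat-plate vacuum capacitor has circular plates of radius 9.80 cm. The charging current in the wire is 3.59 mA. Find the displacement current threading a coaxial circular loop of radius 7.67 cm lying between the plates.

2.20×10^-3 A

By continuity the displacement current in the gap matches the conduction current: I_d = 3.59×10^-3 A.
Through an area πr² the displacement current is I_d·(πr²/πR²) = I_d (r/R)² = 2.20×10^-3 A.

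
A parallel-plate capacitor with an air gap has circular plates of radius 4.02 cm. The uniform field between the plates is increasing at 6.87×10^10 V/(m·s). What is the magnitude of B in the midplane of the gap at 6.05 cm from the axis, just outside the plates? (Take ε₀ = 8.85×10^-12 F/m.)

1.02×10^-8 T

Total displacement current: I_d = ε₀(πR²)(dE/dt) = (8.85×10^-12)(5.077×10^-3)(6.87×10^10) = 3.087×10^-3 A.
Outside the plates the loop encloses all of I_d, so B·2πr = μ₀ I_d and B = 1.02×10^-8 T.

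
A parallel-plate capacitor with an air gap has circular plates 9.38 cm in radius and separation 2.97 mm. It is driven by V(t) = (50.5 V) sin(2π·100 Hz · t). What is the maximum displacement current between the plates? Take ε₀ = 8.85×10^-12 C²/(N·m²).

(dE/dt)_max = V₀ω/d = 1.068×10^7 V/(m·s); ω = 2πf = 628.3 rad/s.
I_d,max = ε₀ A (dE/dt)_max = (8.85×10^-12)(0.02764)(1.068×10^7) = 2.61×10^-6 A.

2.61×10^-6 A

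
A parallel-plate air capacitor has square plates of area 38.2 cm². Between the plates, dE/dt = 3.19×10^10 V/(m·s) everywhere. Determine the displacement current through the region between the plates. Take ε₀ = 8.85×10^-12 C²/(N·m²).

1.08×10^-3 A

The displacement current is ε₀ times dΦ_E/dt = ε₀ A dE/dt = (8.85×10^-12)(3.82×10^-3)(3.19×10^10) = 1.08×10^-3 A.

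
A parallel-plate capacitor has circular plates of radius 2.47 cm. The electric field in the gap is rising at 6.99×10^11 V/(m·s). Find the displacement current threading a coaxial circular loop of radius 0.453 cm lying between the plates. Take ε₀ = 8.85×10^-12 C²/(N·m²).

I_d = ε₀ dΦ_E/dt = ε₀ πR² (dE/dt) = (8.85×10^-12)(1.917×10^-3)(6.99×10^11) = 0.01186 A through the full plate area.
The field is uniform, so I_d,enc = I_d (r/R)² = (0.01186)(0.453/2.47)² = 3.99×10^-4 A.

3.99×10^-4 A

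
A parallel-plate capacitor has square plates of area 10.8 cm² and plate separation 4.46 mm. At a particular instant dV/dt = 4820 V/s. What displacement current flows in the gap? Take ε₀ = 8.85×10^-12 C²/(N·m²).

1.03×10^-8 A

C = ε₀A/d = (8.85×10^-12)(1.08×10^-3)/(4.46×10^-3) = 2.143×10^-12 F.
I_d = C dV/dt = (2.143×10^-12)(4820) = 1.03×10^-8 A.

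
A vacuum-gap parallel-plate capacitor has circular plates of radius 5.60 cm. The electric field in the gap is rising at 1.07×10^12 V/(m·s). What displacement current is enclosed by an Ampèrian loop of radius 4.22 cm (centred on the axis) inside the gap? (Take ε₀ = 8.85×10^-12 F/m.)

I_d = ε₀ dΦ_E/dt = ε₀ πR² (dE/dt) = (8.85×10^-12)(9.852×10^-3)(1.07×10^12) = 0.09329 A through the full plate area.
Through an area πr² the displacement current is I_d·(πr²/πR²) = I_d (r/R)² = 0.0530 A.

0.0530 A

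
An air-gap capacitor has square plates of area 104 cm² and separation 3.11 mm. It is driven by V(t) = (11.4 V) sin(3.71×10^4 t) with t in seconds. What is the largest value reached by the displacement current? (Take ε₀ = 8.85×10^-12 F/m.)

1.25×10^-5 A

The displacement current equals the conduction current C dV/dt, which peaks at C V₀ ω.
With C = ε₀A/d = (8.85×10^-12)(0.0104)/(3.11×10^-3) = 2.959×10^-11 F and ω = 3.71×10^4 rad/s, I_d,max = (2.959×10^-11)(11.4)(3.71×10^4) = 1.25×10^-5 A.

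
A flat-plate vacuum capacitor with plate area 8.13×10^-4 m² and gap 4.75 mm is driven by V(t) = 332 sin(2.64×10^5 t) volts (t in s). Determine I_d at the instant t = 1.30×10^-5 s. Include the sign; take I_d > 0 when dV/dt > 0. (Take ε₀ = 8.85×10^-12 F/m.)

-1.27×10^-4 A

dE/dt = (V₀ω/d)·cos(ωt) with ωt = 3.432 rad: (332)(2.64×10^5)(-0.9581)/(4.75×10^-3) = -1.768×10^10 V/(m·s).
I_d = ε₀ A dE/dt = (8.85×10^-12)(8.13×10^-4)(-1.768×10^10) = -1.27×10^-4 A.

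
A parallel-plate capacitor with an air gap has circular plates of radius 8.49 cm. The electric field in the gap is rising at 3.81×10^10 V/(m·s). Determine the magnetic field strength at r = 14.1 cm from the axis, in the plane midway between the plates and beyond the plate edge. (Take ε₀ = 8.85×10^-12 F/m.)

I_d = ε₀ dΦ_E/dt = ε₀ πR² (dE/dt) = (8.85×10^-12)(0.02264)(3.81×10^10) = 7.634×10^-3 A through the full plate area.
With r > R the enclosed displacement current is the full I_d; B = μ₀ I_d / (2πr) = 1.08×10^-8 T.

1.08×10^-8 T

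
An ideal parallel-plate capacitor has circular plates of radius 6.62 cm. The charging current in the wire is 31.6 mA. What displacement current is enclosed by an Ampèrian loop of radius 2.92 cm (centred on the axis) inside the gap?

Between the plates the displacement current equals the wire current: I_d = 31.6 mA = 0.0316 A.
Since J_d is uniform, the enclosed fraction is (r/R)² = 0.1946, giving I_d,enc = 6.15×10^-3 A.

6.15×10^-3 A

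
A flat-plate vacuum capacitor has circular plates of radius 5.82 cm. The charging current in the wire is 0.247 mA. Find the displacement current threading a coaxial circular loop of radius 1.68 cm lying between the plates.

2.06×10^-5 A

No conduction current crosses the gap, so I_d there equals the 2.47×10^-4 A in the leads.
Through an area πr² the displacement current is I_d·(πr²/πR²) = I_d (r/R)² = 2.06×10^-5 A.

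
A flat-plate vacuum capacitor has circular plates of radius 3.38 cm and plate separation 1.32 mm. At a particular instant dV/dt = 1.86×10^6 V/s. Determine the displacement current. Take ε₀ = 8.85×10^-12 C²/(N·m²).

The field between the plates is E = V/d, so dE/dt = (1.86×10^6)/(1.32×10^-3 m) = 1.409×10^9 V/(m·s).
I_d = ε₀ A (dE/dt) = (8.85×10^-12)(3.589×10^-3)(1.409×10^9) = 4.48×10^-5 A.

4.48×10^-5 A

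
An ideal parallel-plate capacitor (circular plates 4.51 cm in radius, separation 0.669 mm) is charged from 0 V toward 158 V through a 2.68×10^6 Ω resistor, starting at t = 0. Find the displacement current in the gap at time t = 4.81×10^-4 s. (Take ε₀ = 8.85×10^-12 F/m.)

7.05×10^-6 A

C = ε₀A/d = (8.85×10^-12)(6.390×10^-3)/(6.69×10^-4) = 8.453×10^-11 F and τ = RC = 2.265×10^-4 s. I_d in the gap equals the RC charging current.
I_d(t) = (V₀/R) e^(−t/τ) = 5.896×10^-5 · e^(−2.124) = 7.05×10^-6 A.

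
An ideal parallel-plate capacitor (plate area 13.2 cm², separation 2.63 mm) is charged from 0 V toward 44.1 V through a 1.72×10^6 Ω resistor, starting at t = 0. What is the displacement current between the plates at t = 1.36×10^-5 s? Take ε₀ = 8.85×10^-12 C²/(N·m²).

4.32×10^-6 A

With C = ε₀A/d = (8.85×10^-12)(1.32×10^-3)/(2.63×10^-3) = 4.442×10^-12 F, the time constant is τ = RC = 7.640×10^-6 s, so t/τ = 1.780 and e^(−t/τ) = 0.1686.
I_d = I_cond = (V₀/R) e^(−t/τ) = (2.564×10^-5)(0.1686) = 4.32×10^-6 A.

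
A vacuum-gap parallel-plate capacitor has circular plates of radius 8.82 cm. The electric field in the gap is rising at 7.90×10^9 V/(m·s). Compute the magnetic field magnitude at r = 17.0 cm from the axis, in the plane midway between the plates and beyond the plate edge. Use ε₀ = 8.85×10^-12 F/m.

Total displacement current: I_d = ε₀(πR²)(dE/dt) = (8.85×10^-12)(0.02444)(7.90×10^9) = 1.709×10^-3 A.
With r > R the enclosed displacement current is the full I_d; B = μ₀ I_d / (2πr) = 2.01×10^-9 T.

2.01×10^-9 T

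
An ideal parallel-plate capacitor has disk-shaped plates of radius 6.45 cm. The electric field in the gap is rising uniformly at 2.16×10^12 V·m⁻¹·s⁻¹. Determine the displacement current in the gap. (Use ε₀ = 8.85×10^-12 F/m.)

The displacement current is ε₀ times dΦ_E/dt = ε₀ A dE/dt = (8.85×10^-12)(0.01307)(2.16×10^12) = 0.250 A.

0.250 A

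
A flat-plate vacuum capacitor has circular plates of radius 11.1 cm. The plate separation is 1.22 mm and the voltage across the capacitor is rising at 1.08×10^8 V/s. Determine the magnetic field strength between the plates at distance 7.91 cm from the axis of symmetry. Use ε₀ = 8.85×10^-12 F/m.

3.89×10^-8 T

I_d = C dV/dt with C = ε₀πR²/d = 2.808×10^-10 F, so I_d = (2.808×10^-10)(1.08×10^8) = 0.03033 A.
For r < R the Ampère–Maxwell law gives B(2πr) = μ₀ I_d (r²/R²), so B = μ₀ I_d r/(2πR²) = (4π×10^-7)(0.03033)(0.0791)/(2π·0.111²) = 3.89×10^-8 T.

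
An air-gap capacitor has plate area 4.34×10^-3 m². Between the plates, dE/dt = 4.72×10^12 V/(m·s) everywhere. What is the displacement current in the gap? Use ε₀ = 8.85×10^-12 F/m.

0.181 A

With a uniform field, Φ_E = EA, so I_d = ε₀ A dE/dt = 0.181 A.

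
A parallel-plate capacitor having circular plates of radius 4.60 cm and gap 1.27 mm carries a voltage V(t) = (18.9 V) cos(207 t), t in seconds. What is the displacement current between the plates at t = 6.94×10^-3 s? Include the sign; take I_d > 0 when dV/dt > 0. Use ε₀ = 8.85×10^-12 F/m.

C = ε₀A/d = (8.85×10^-12)(6.648×10^-3)/(1.27×10^-3) = 4.633×10^-11 F. dV/dt = V₀ω·−sin(ωt); at ωt = 1.43658 rad this factor is -0.9910.
I_d = C dV/dt = (4.633×10^-11)(18.9)(207)(-0.9910) = -1.80×10^-7 A.

-1.80×10^-7 A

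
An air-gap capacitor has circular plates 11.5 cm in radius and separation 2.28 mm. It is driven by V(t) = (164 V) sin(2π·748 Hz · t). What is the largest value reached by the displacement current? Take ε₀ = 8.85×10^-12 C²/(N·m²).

1.24×10^-4 A

C = ε₀A/d = (8.85×10^-12)(0.04155)/(2.28×10^-3) = 1.613×10^-10 F; ω = 2πf = 4700 rad/s.
I_d = C dV/dt, so |I_d|_max = C V₀ ω = (1.613×10^-10)(164)(4700) = 1.24×10^-4 A.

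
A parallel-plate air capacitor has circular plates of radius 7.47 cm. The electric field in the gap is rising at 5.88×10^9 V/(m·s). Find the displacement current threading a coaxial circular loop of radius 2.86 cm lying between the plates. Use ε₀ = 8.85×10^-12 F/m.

Through the whole plate area (πR² = 0.01753 m²), I_d = ε₀ πR² dE/dt = 9.122×10^-4 A.
The field is uniform, so I_d,enc = I_d (r/R)² = (9.122×10^-4)(2.86/7.47)² = 1.34×10^-4 A.

1.34×10^-4 A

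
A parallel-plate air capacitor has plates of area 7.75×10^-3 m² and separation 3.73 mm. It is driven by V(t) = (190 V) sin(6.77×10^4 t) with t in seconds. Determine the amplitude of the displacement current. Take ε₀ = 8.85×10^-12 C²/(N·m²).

The displacement current equals the conduction current C dV/dt, which peaks at C V₀ ω.
With C = ε₀A/d = (8.85×10^-12)(7.75×10^-3)/(3.73×10^-3) = 1.839×10^-11 F and ω = 6.77×10^4 rad/s, I_d,max = (1.839×10^-11)(190)(6.77×10^4) = 2.37×10^-4 A.

2.37×10^-4 A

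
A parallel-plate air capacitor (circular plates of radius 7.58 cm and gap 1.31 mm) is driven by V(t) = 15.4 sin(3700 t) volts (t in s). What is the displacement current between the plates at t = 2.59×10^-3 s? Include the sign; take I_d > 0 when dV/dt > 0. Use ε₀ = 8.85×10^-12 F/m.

-6.86×10^-6 A

dV/dt = (15.4)(3700)·cos(9.583) = -5.627×10^4 V/s.
I_d = C dV/dt with C = ε₀A/d = (8.85×10^-12)(0.01805)/(1.31×10^-3) = 1.219×10^-10 F, so I_d = (1.219×10^-10)(-5.627×10^4) = -6.86×10^-6 A.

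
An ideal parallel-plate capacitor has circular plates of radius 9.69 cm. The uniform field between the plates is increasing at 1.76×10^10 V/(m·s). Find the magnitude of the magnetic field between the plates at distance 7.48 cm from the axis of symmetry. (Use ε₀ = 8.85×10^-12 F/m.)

I_d = ε₀ dΦ_E/dt = ε₀ πR² (dE/dt) = (8.85×10^-12)(0.02950)(1.76×10^10) = 4.595×10^-3 A through the full plate area.
For r < R the Ampère–Maxwell law gives B(2πr) = μ₀ I_d (r²/R²), so B = μ₀ I_d r/(2πR²) = (4π×10^-7)(4.595×10^-3)(0.0748)/(2π·0.0969²) = 7.32×10^-9 T.

7.32×10^-9 T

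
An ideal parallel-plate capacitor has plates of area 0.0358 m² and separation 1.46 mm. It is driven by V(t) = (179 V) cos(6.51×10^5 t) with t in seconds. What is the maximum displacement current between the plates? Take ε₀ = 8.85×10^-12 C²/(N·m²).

C = ε₀A/d = (8.85×10^-12)(0.0358)/(1.46×10^-3) = 2.170×10^-10 F; ω = 6.51×10^5 rad/s.
I_d = C dV/dt, so |I_d|_max = C V₀ ω = (2.170×10^-10)(179)(6.51×10^5) = 0.0253 A.

0.0253 A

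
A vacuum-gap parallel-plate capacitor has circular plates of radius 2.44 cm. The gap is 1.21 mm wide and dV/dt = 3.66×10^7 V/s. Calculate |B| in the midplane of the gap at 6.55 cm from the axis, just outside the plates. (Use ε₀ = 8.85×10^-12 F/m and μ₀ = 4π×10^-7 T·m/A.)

1.53×10^-9 T

I_d = C dV/dt with C = ε₀πR²/d = 1.368×10^-11 F, so I_d = (1.368×10^-11)(3.66×10^7) = 5.007×10^-4 A.
Outside the plates the loop encloses all of I_d, so B·2πr = μ₀ I_d and B = 1.53×10^-9 T.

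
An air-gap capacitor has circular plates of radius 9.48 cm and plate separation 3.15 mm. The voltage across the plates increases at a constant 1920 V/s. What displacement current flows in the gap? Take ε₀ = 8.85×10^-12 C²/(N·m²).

C = ε₀A/d = (8.85×10^-12)(0.02823)/(3.15×10^-3) = 7.931×10^-11 F.
I_d = C dV/dt = (7.931×10^-11)(1920) = 1.52×10^-7 A.

1.52×10^-7 A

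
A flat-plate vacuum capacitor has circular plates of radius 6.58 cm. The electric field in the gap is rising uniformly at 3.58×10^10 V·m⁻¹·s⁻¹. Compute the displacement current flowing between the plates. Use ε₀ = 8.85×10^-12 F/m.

The displacement current is ε₀ times dΦ_E/dt = ε₀ A dE/dt = (8.85×10^-12)(0.01360)(3.58×10^10) = 4.31×10^-3 A.

4.31×10^-3 A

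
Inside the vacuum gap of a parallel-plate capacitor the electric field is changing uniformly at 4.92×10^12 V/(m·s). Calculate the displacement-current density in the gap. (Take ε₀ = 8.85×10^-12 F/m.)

43.5 A/m²

J_d = ε₀ dE/dt = (8.85×10^-12)(4.92×10^12) = 43.5 A/m².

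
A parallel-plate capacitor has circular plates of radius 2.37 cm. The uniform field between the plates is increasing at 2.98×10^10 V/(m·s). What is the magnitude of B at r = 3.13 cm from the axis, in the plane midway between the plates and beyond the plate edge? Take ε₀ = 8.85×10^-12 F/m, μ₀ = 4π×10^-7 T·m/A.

I_d = ε₀ dΦ_E/dt = ε₀ πR² (dE/dt) = (8.85×10^-12)(1.765×10^-3)(2.98×10^10) = 4.655×10^-4 A through the full plate area.
With r > R the enclosed displacement current is the full I_d; B = μ₀ I_d / (2πr) = 2.97×10^-9 T.

2.97×10^-9 T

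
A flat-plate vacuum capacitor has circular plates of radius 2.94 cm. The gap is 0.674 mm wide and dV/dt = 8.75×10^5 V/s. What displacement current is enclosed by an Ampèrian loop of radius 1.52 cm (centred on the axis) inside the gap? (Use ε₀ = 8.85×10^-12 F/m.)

With E = V/d, dE/dt = 1.298×10^9 V/(m·s) and πR² = 2.715×10^-3 m², giving I_d = ε₀ πR² dE/dt = 3.119×10^-5 A.
The field is uniform, so I_d,enc = I_d (r/R)² = (3.119×10^-5)(1.52/2.94)² = 8.34×10^-6 A.

8.34×10^-6 A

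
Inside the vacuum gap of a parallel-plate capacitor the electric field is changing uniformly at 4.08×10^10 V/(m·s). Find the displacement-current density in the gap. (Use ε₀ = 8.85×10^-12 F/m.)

J_d = ε₀ ∂E/∂t, so J_d = 0.361 A/m².

0.361 A/m²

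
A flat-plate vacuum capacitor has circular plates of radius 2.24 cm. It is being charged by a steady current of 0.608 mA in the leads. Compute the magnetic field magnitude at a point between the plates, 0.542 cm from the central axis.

Between the plates the displacement current equals the wire current: I_d = 0.608 mA = 6.08×10^-4 A.
∮B·dl = μ₀ I_d,enc with I_d,enc = I_d r²/R² = 3.560×10^-5 A; so B = μ₀ I_d,enc/(2πr) = 1.31×10^-9 T.

1.31×10^-9 T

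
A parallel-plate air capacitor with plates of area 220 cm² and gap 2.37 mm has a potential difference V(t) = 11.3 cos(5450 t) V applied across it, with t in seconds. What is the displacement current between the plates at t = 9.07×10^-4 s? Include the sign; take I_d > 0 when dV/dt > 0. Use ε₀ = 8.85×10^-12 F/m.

4.93×10^-6 A

dE/dt = (V₀ω/d)·−sin(ωt) with ωt = 4.94315 rad: (11.3)(5450)(0.9735)/(2.37×10^-3) = 2.530×10^7 V/(m·s).
I_d = ε₀ A dE/dt = (8.85×10^-12)(0.0220)(2.530×10^7) = 4.93×10^-6 A.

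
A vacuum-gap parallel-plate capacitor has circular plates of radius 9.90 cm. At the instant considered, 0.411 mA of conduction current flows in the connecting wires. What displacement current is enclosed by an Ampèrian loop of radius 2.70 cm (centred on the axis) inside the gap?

3.06×10^-5 A

No conduction current crosses the gap, so I_d there equals the 4.11×10^-4 A in the leads.
Since J_d is uniform, the enclosed fraction is (r/R)² = 0.07438, giving I_d,enc = 3.06×10^-5 A.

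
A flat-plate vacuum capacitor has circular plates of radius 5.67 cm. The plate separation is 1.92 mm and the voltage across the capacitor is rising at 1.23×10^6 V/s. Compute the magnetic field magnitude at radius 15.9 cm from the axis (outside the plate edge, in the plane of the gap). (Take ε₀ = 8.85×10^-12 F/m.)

7.20×10^-11 T

dE/dt = (dV/dt)/d = 6.406×10^8 V/(m·s); I_d = ε₀(πR²)(dE/dt) = (8.85×10^-12)(0.01010)(6.406×10^8) = 5.726×10^-5 A.
With r > R the enclosed displacement current is the full I_d; B = μ₀ I_d / (2πr) = 7.20×10^-11 T.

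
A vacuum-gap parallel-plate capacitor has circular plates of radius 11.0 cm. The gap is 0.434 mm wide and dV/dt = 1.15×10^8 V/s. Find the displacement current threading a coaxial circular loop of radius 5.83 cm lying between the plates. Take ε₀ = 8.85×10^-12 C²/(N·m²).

With E = V/d, dE/dt = 2.650×10^11 V/(m·s) and πR² = 0.03801 m², giving I_d = ε₀ πR² dE/dt = 0.08914 A.
The field is uniform, so I_d,enc = I_d (r/R)² = (0.08914)(5.83/11.0)² = 0.0250 A.

0.0250 A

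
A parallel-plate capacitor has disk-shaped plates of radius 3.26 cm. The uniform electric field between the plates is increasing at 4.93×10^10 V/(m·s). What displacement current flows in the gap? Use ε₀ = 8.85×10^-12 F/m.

With a uniform field, Φ_E = EA, so I_d = ε₀ A dE/dt = 1.46×10^-3 A.

1.46×10^-3 A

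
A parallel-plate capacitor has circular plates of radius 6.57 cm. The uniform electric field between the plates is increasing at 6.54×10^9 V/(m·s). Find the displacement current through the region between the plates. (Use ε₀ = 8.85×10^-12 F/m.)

With a uniform field, Φ_E = EA, so I_d = ε₀ A dE/dt = 7.85×10^-4 A.

7.85×10^-4 A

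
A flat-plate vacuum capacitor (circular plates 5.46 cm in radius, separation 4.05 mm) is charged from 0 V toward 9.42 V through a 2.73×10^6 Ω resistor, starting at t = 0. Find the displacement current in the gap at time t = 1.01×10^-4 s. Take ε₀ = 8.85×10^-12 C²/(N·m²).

C = ε₀A/d = (8.85×10^-12)(9.366×10^-3)/(4.05×10^-3) = 2.047×10^-11 F, so τ = RC = 5.588×10^-5 s.
The conduction current is I(t) = (V₀/R) e^(−t/τ), and the displacement current between the plates equals it.
t/τ = 1.807; I_d = (9.42/2.73×10^6) · e^(−1.807) = (3.451×10^-6)(0.1641) = 5.66×10^-7 A.

5.66×10^-7 A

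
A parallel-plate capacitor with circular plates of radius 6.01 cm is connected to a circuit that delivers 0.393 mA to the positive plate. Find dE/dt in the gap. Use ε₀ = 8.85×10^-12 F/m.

The displacement current between the plates equals the conduction current, I_d = 0.393 mA.
Inverting I_d = ε₀ A dE/dt gives dE/dt = 3.93×10^-4 / (8.85×10^-12 · 0.01135) = 3.91×10^9 V/(m·s).

3.91×10^9 V/(m·s)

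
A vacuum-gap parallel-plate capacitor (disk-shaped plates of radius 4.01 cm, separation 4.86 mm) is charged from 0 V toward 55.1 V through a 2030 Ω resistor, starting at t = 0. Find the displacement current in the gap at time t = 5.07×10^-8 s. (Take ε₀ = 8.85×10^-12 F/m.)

C = ε₀A/d = (8.85×10^-12)(5.052×10^-3)/(4.86×10^-3) = 9.200×10^-12 F, so τ = RC = 1.868×10^-8 s.
The conduction current is I(t) = (V₀/R) e^(−t/τ), and the displacement current between the plates equals it.
t/τ = 2.714; I_d = (55.1/2030) · e^(−2.714) = (0.02714)(0.06627) = 1.80×10^-3 A.

1.80×10^-3 A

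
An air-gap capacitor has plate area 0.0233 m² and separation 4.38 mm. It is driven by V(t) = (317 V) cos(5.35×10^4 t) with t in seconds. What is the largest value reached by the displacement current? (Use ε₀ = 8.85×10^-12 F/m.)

7.98×10^-4 A

The displacement current equals the conduction current C dV/dt, which peaks at C V₀ ω.
With C = ε₀A/d = (8.85×10^-12)(0.0233)/(4.38×10^-3) = 4.708×10^-11 F and ω = 5.35×10^4 rad/s, I_d,max = (4.708×10^-11)(317)(5.35×10^4) = 7.98×10^-4 A.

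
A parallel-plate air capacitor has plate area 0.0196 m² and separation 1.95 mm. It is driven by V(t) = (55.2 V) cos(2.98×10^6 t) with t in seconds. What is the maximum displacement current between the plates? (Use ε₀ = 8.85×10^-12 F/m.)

0.0146 A

C = ε₀A/d = (8.85×10^-12)(0.0196)/(1.95×10^-3) = 8.895×10^-11 F; ω = 2.98×10^6 rad/s.
I_d = C dV/dt, so |I_d|_max = C V₀ ω = (8.895×10^-11)(55.2)(2.98×10^6) = 0.0146 A.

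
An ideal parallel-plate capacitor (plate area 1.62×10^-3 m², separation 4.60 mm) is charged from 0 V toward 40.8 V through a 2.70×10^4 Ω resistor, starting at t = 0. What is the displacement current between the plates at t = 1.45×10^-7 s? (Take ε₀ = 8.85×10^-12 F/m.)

2.70×10^-4 A

C = ε₀A/d = (8.85×10^-12)(1.62×10^-3)/(4.60×10^-3) = 3.117×10^-12 F, so τ = RC = 8.416×10^-8 s.
The conduction current is I(t) = (V₀/R) e^(−t/τ), and the displacement current between the plates equals it.
t/τ = 1.723; I_d = (40.8/2.70×10^4) · e^(−1.723) = (1.511×10^-3)(0.1785) = 2.70×10^-4 A.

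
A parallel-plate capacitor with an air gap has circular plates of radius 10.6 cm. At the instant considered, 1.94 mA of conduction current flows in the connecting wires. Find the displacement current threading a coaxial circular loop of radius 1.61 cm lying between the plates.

4.48×10^-5 A

By continuity the displacement current in the gap matches the conduction current: I_d = 1.94×10^-3 A.
Through an area πr² the displacement current is I_d·(πr²/πR²) = I_d (r/R)² = 4.48×10^-5 A.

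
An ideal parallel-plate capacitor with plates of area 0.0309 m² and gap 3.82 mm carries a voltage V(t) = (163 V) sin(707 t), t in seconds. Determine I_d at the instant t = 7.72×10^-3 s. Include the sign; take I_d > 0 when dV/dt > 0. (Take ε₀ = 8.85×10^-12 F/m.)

5.60×10^-6 A

dE/dt = (V₀ω/d)·cos(ωt) with ωt = 5.45804 rad: (163)(707)(0.6785)/(3.82×10^-3) = 2.047×10^7 V/(m·s).
I_d = ε₀ A dE/dt = (8.85×10^-12)(0.0309)(2.047×10^7) = 5.60×10^-6 A.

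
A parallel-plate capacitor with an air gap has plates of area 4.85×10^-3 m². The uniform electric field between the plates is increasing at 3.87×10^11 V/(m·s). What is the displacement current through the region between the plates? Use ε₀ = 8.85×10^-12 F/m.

With a uniform field, Φ_E = EA, so I_d = ε₀ A dE/dt = 0.0166 A.

0.0166 A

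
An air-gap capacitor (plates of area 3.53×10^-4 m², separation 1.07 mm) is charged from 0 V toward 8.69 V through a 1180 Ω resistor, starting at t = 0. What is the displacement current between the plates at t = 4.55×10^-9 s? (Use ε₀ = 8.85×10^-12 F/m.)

C = ε₀A/d = (8.85×10^-12)(3.53×10^-4)/(1.07×10^-3) = 2.920×10^-12 F, so τ = RC = 3.446×10^-9 s.
The conduction current is I(t) = (V₀/R) e^(−t/τ), and the displacement current between the plates equals it.
t/τ = 1.320; I_d = (8.69/1180) · e^(−1.320) = (7.364×10^-3)(0.2671) = 1.97×10^-3 A.

1.97×10^-3 A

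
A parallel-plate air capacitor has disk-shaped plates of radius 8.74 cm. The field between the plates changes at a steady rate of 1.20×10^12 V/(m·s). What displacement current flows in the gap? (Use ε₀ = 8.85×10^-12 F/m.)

The displacement current is ε₀ times dΦ_E/dt = ε₀ A dE/dt = (8.85×10^-12)(0.02400)(1.20×10^12) = 0.255 A.

0.255 A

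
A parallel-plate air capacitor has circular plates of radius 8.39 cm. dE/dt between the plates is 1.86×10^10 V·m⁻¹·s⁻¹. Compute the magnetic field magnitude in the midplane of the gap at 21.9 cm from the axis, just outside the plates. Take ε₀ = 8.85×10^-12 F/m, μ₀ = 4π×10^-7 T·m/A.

Through the whole plate area (πR² = 0.02211 m²), I_d = ε₀ πR² dE/dt = 3.640×10^-3 A.
Outside the plates the loop encloses all of I_d, so B·2πr = μ₀ I_d and B = 3.32×10^-9 T.

3.32×10^-9 T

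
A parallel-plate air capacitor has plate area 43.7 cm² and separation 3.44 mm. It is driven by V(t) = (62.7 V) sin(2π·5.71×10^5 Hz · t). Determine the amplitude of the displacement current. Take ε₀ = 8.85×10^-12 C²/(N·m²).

The displacement current equals the conduction current C dV/dt, which peaks at C V₀ ω.
With C = ε₀A/d = (8.85×10^-12)(4.37×10^-3)/(3.44×10^-3) = 1.124×10^-11 F and ω = 2πf = 3.588×10^6 rad/s, I_d,max = (1.124×10^-11)(62.7)(3.588×10^6) = 2.53×10^-3 A.

2.53×10^-3 A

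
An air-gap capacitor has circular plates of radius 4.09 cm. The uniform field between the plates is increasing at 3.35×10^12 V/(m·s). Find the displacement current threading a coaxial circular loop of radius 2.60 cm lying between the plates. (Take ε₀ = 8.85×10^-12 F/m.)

0.0630 A

Total displacement current: I_d = ε₀(πR²)(dE/dt) = (8.85×10^-12)(5.255×10^-3)(3.35×10^12) = 0.1558 A.
The field is uniform, so I_d,enc = I_d (r/R)² = (0.1558)(2.60/4.09)² = 0.0630 A.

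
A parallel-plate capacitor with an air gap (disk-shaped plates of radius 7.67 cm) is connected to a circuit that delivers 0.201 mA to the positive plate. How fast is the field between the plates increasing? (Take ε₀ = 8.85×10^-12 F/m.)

The displacement current between the plates equals the conduction current, I_d = 0.201 mA.
Inverting I_d = ε₀ A dE/dt gives dE/dt = 2.01×10^-4 / (8.85×10^-12 · 0.01848) = 1.23×10^9 V/(m·s).

1.23×10^9 V/(m·s)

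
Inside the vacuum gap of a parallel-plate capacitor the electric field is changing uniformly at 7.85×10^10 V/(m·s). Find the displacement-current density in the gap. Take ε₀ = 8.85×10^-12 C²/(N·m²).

0.695 A/m²

J_d = ε₀ ∂E/∂t, so J_d = 0.695 A/m².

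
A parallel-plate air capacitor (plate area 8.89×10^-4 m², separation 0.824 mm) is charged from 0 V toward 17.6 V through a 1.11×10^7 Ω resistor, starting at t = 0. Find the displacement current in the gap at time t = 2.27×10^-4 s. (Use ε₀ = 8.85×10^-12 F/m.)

1.86×10^-7 A

C = ε₀A/d = (8.85×10^-12)(8.89×10^-4)/(8.24×10^-4) = 9.548×10^-12 F, so τ = RC = 1.060×10^-4 s.
The conduction current is I(t) = (V₀/R) e^(−t/τ), and the displacement current between the plates equals it.
t/τ = 2.142; I_d = (17.6/1.11×10^7) · e^(−2.142) = (1.586×10^-6)(0.1174) = 1.86×10^-7 A.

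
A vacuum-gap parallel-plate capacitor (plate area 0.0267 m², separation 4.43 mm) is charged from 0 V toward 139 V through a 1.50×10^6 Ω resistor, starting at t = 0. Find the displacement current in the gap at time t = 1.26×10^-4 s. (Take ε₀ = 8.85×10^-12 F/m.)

With C = ε₀A/d = (8.85×10^-12)(0.0267)/(4.43×10^-3) = 5.334×10^-11 F, the time constant is τ = RC = 8.001×10^-5 s, so t/τ = 1.575 and e^(−t/τ) = 0.2070.
I_d = I_cond = (V₀/R) e^(−t/τ) = (9.267×10^-5)(0.2070) = 1.92×10^-5 A.

1.92×10^-5 A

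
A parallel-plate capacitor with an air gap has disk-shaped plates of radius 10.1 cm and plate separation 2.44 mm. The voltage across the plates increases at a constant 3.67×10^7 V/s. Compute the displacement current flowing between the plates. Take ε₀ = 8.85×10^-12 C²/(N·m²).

E = V/d so dE/dt = (dV/dt)/d = 1.504×10^10 V/(m·s), and I_d = ε₀ A dE/dt = (8.85×10^-12)(0.03205)(1.504×10^10) = 4.27×10^-3 A.

4.27×10^-3 A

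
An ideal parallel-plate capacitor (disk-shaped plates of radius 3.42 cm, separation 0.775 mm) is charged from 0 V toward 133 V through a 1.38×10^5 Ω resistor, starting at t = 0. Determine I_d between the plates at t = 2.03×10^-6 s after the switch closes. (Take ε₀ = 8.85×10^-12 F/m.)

6.79×10^-4 A

With C = ε₀A/d = (8.85×10^-12)(3.675×10^-3)/(7.75×10^-4) = 4.197×10^-11 F, the time constant is τ = RC = 5.792×10^-6 s, so t/τ = 0.3505 and e^(−t/τ) = 0.7043.
I_d = I_cond = (V₀/R) e^(−t/τ) = (9.638×10^-4)(0.7043) = 6.79×10^-4 A.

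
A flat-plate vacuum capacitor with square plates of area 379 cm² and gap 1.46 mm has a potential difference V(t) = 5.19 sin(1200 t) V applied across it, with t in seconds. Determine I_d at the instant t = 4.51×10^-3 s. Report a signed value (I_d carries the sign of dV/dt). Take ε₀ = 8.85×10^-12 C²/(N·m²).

9.21×10^-7 A

dE/dt = (V₀ω/d)·cos(ωt) with ωt = 5.412 rad: (5.19)(1200)(0.6439)/(1.46×10^-3) = 2.747×10^6 V/(m·s).
I_d = ε₀ A dE/dt = (8.85×10^-12)(0.0379)(2.747×10^6) = 9.21×10^-7 A.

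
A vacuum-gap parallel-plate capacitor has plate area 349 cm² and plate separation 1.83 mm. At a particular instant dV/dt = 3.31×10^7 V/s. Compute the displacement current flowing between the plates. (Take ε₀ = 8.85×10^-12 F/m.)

C = ε₀A/d = (8.85×10^-12)(0.0349)/(1.83×10^-3) = 1.688×10^-10 F.
I_d = C dV/dt = (1.688×10^-10)(3.31×10^7) = 5.59×10^-3 A.

5.59×10^-3 A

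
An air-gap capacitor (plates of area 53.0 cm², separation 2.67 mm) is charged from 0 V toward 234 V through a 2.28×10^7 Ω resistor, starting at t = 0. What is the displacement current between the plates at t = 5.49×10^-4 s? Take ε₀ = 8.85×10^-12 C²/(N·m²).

2.61×10^-6 A

C = ε₀A/d = (8.85×10^-12)(5.30×10^-3)/(2.67×10^-3) = 1.757×10^-11 F and τ = RC = 4.006×10^-4 s. I_d in the gap equals the RC charging current.
I_d(t) = (V₀/R) e^(−t/τ) = 1.026×10^-5 · e^(−1.370) = 2.61×10^-6 A.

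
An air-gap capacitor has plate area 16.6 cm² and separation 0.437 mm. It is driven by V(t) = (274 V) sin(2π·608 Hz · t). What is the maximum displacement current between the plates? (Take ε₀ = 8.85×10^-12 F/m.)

3.52×10^-5 A

(dE/dt)_max = V₀ω/d = 2.395×10^9 V/(m·s); ω = 2πf = 3820 rad/s.
I_d,max = ε₀ A (dE/dt)_max = (8.85×10^-12)(1.66×10^-3)(2.395×10^9) = 3.52×10^-5 A.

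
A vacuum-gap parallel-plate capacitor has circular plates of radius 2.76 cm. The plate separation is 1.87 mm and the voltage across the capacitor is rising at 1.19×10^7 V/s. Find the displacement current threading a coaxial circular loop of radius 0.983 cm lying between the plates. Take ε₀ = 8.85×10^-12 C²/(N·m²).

With E = V/d, dE/dt = 6.364×10^9 V/(m·s) and πR² = 2.393×10^-3 m², giving I_d = ε₀ πR² dE/dt = 1.348×10^-4 A.
The field is uniform, so I_d,enc = I_d (r/R)² = (1.348×10^-4)(0.983/2.76)² = 1.71×10^-5 A.

1.71×10^-5 A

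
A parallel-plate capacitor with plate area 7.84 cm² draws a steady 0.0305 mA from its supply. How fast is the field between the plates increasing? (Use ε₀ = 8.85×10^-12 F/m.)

4.40×10^9 V/(m·s)

The displacement current between the plates equals the conduction current, I_d = 0.0305 mA.
Then dE/dt = I_d/(ε₀A) = 4.40×10^9 V/(m·s).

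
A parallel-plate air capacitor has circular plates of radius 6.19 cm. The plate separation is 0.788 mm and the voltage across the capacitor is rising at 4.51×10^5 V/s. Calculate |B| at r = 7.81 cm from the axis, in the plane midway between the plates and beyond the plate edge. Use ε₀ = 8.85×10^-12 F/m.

I_d = C dV/dt with C = ε₀πR²/d = 1.352×10^-10 F, so I_d = (1.352×10^-10)(4.51×10^5) = 6.098×10^-5 A.
Outside the plates the loop encloses all of I_d, so B·2πr = μ₀ I_d and B = 1.56×10^-10 T.

1.56×10^-10 T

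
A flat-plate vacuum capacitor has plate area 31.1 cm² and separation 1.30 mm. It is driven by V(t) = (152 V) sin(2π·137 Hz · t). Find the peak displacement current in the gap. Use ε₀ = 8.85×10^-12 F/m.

2.77×10^-6 A

The displacement current equals the conduction current C dV/dt, which peaks at C V₀ ω.
With C = ε₀A/d = (8.85×10^-12)(3.11×10^-3)/(1.30×10^-3) = 2.117×10^-11 F and ω = 2πf = 860.8 rad/s, I_d,max = (2.117×10^-11)(152)(860.8) = 2.77×10^-6 A.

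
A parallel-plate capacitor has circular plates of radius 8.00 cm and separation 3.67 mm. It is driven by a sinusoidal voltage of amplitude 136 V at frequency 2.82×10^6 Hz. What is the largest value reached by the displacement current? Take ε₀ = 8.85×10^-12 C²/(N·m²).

The displacement current equals the conduction current C dV/dt, which peaks at C V₀ ω.
With C = ε₀A/d = (8.85×10^-12)(0.02011)/(3.67×10^-3) = 4.849×10^-11 F and ω = 2πf = 1.772×10^7 rad/s, I_d,max = (4.849×10^-11)(136)(1.772×10^7) = 0.117 A.

0.117 A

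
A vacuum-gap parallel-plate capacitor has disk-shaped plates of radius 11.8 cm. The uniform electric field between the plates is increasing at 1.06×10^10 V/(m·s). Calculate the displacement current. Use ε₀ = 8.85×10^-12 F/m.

4.10×10^-3 A

With a uniform field, Φ_E = EA, so I_d = ε₀ A dE/dt = 4.10×10^-3 A.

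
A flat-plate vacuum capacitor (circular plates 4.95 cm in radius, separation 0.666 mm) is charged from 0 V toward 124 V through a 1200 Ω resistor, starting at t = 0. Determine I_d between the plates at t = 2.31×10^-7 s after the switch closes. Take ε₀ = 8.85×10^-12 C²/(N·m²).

0.0157 A

C = ε₀A/d = (8.85×10^-12)(7.698×10^-3)/(6.66×10^-4) = 1.023×10^-10 F, so τ = RC = 1.228×10^-7 s.
The conduction current is I(t) = (V₀/R) e^(−t/τ), and the displacement current between the plates equals it.
t/τ = 1.881; I_d = (124/1200) · e^(−1.881) = (0.1033)(0.1524) = 0.0157 A.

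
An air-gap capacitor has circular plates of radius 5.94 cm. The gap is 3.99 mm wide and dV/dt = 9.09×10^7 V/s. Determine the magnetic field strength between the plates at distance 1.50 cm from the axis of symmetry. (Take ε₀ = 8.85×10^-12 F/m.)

1.90×10^-9 T

I_d = C dV/dt with C = ε₀πR²/d = 2.458×10^-11 F, so I_d = (2.458×10^-11)(9.09×10^7) = 2.234×10^-3 A.
An Ampèrian loop of radius r encloses a fraction (r/R)² of I_d. Then B·2πr = μ₀ I_d (r/R)², giving B = μ₀ I_d r/(2πR²) = 1.90×10^-9 T.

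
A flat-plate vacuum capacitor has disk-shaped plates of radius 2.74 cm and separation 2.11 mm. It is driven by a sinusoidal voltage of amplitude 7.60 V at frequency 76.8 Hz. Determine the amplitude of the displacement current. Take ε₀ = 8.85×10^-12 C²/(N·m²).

3.63×10^-8 A

C = ε₀A/d = (8.85×10^-12)(2.359×10^-3)/(2.11×10^-3) = 9.894×10^-12 F; ω = 2πf = 482.5 rad/s.
I_d = C dV/dt, so |I_d|_max = C V₀ ω = (9.894×10^-12)(7.60)(482.5) = 3.63×10^-8 A.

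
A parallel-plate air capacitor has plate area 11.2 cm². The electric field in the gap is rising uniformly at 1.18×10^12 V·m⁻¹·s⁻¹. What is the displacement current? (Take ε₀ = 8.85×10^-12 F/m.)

I_d = ε₀ A (dE/dt) = (8.85×10^-12)(1.12×10^-3 m²)(1.18×10^12) = 0.0117 A.

0.0117 A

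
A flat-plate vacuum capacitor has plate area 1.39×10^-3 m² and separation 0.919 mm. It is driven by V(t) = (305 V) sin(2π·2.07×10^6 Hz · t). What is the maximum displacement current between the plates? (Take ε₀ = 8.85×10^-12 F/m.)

0.0531 A

C = ε₀A/d = (8.85×10^-12)(1.39×10^-3)/(9.19×10^-4) = 1.339×10^-11 F; ω = 2πf = 1.301×10^7 rad/s.
I_d = C dV/dt, so |I_d|_max = C V₀ ω = (1.339×10^-11)(305)(1.301×10^7) = 0.0531 A.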